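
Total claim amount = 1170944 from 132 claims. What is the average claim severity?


severity = total / number
= 1170944 / 132
= 8870.7879


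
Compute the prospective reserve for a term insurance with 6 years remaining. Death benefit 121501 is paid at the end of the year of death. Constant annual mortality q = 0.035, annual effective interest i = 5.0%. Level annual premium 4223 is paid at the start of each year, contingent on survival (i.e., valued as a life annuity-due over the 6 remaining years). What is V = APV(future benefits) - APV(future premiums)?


v = 1/(1+i) = 0.952381
APV(future benefits) per unit = sum_{k=0}^{5} k_p_x * q * v^(k+1) = 0.163636
APV(future benefits) = 121501 * 0.163636 = 19881.9242
Life annuity-due factor ä_{x:6} = sum_{k=0}^{5} k_p_x * v^k = 4.909077
APV(future premiums) = 4223 * 4.909077 = 20731.0308
V = 19881.9242 - 20731.0308
= -849.1066


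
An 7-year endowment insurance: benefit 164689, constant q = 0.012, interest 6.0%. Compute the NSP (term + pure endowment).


Term component = 10672.8434
Pure endowment = 7_p_x * v^7 * benefit = 0.918964 * 0.665057 * 164689 = 100651.9395
NSP = 111324.7829


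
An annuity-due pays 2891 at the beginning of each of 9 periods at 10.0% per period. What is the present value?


PV_due = PMT * (1-(1+i)^(-n))/i * (1+i)
PV_immediate = 16649.3379
PV_due = 16649.3379 * 1.1
= 18314.2716


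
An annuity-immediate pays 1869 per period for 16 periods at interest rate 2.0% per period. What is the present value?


PV = PMT * (1 - (1+i)^(-n)) / i
= 1869 * (1 - (1+0.02)^(-16)) / 0.02
= 1869 * (1 - 0.728446) / 0.02
= 1869 * 13.577709
= 25376.7387


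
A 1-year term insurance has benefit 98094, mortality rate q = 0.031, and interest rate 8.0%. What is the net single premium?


NSP = benefit * q * v
v = 1/(1+i) = 0.925926
NSP = 98094 * 0.031 * 0.925926
= 2815.6611


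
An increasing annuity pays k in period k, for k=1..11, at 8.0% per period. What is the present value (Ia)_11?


(Ia)_n = sum_{k=1}^{n} k * v^k, v = 1/(1+i)
v = 0.925926
Sum computed term by term:
(Ia)_11 = 37.4046


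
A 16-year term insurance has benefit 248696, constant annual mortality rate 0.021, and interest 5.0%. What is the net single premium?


NSP = benefit * sum_{k=0}^{n-1} k_p_x * q * v^(k+1)
With constant q=0.021, v=0.952381
Sum = 0.199291
NSP = 248696 * 0.199291
= 49562.7908


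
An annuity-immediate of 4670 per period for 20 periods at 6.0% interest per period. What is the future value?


FV = PMT * ((1+i)^n - 1) / i
= 4670 * ((1.06)^20 - 1) / 0.06
= 4670 * (3.207135 - 1) / 0.06
= 171788.7109


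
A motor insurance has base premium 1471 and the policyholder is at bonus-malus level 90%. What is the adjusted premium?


adjusted = base * BM_level / 100
= 1471 * 90 / 100
= 1471 * 0.9
= 1323.9


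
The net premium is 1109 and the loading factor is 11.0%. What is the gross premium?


Gross = net * (1 + loading)
= 1109 * (1 + 0.11)
= 1109 * 1.11
= 1230.99


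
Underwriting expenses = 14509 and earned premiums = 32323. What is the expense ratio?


Expense ratio = expenses / premiums
= 14509 / 32323
= 0.4489


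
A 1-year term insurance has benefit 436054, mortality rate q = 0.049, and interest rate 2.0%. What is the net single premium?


NSP = benefit * q * v
v = 1/(1+i) = 0.980392
NSP = 436054 * 0.049 * 0.980392
= 20947.6922


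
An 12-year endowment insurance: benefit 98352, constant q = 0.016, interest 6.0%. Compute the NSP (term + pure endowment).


Term component = 12226.3767
Pure endowment = 12_p_x * v^12 * benefit = 0.824027 * 0.496969 * 98352 = 40276.7105
NSP = 52503.0873


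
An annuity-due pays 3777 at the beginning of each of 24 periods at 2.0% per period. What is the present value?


PV_due = PMT * (1-(1+i)^(-n))/i * (1+i)
PV_immediate = 71437.897
PV_due = 71437.897 * 1.02
= 72866.6549


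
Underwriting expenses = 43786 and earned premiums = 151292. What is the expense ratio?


Expense ratio = expenses / premiums
= 43786 / 151292
= 0.2894


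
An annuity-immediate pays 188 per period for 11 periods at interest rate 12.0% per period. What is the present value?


PV = PMT * (1 - (1+i)^(-n)) / i
= 188 * (1 - (1+0.12)^(-11)) / 0.12
= 188 * (1 - 0.287476) / 0.12
= 188 * 5.937699
= 1116.2874


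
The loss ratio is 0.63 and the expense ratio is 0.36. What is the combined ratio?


Combined ratio = loss ratio + expense ratio
= 0.63 + 0.36
= 0.99


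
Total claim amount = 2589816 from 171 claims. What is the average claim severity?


severity = total / number
= 2589816 / 171
= 15145.1228


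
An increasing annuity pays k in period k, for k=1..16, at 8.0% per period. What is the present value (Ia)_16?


(Ia)_n = sum_{k=1}^{n} k * v^k, v = 1/(1+i)
v = 0.925926
Sum computed term by term:
(Ia)_16 = 61.1154


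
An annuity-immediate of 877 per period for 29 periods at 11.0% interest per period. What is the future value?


FV = PMT * ((1+i)^n - 1) / i
= 877 * ((1.11)^29 - 1) / 0.11
= 877 * (20.623691 - 1) / 0.11
= 156454.3333


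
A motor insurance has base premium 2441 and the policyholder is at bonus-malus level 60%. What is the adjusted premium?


adjusted = base * BM_level / 100
= 2441 * 60 / 100
= 2441 * 0.6
= 1464.6


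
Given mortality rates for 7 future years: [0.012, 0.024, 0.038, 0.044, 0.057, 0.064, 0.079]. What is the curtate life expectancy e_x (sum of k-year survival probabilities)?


e_x = sum_{k=1}^{n} k_p_x
k_p_x values:
  1_p_x = 0.988
  2_p_x = 0.964288
  3_p_x = 0.927645
  4_p_x = 0.886829
  5_p_x = 0.836279
  6_p_x = 0.782758
  7_p_x = 0.72092
e_x = 6.1067


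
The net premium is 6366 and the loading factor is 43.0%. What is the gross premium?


Gross = net * (1 + loading)
= 6366 * (1 + 0.43)
= 6366 * 1.43
= 9103.38


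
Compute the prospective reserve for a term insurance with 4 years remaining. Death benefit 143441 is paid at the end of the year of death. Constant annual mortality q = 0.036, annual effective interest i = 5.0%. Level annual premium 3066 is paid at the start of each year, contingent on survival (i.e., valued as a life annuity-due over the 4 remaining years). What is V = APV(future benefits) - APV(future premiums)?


v = 1/(1+i) = 0.952381
APV(future benefits) per unit = sum_{k=0}^{3} k_p_x * q * v^(k+1) = 0.121195
APV(future benefits) = 143441 * 0.121195 = 17384.3387
Life annuity-due factor ä_{x:4} = sum_{k=0}^{3} k_p_x * v^k = 3.534856
APV(future premiums) = 3066 * 3.534856 = 10837.8671
V = 17384.3387 - 10837.8671
= 6546.4717


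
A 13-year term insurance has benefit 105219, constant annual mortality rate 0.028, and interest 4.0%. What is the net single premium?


NSP = benefit * sum_{k=0}^{n-1} k_p_x * q * v^(k+1)
With constant q=0.028, v=0.961538
Sum = 0.240812
NSP = 105219 * 0.240812
= 25337.9493


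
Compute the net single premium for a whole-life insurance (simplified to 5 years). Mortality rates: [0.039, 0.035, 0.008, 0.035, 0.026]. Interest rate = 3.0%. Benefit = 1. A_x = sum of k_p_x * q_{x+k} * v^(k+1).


v = 0.970874
Year 0: k_p_x=1.0, q=0.039, term=0.037864
Year 1: k_p_x=0.961, q=0.035, term=0.031704
Year 2: k_p_x=0.927365, q=0.008, term=0.006789
Year 3: k_p_x=0.919946, q=0.035, term=0.028608
Year 4: k_p_x=0.887748, q=0.026, term=0.01991
A_x = 0.1249


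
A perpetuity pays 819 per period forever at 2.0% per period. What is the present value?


PV = PMT / i
= 819 / 0.02
= 40950.0


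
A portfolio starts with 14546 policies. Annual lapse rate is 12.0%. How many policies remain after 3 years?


remaining = initial * (1 - lapse)^years
= 14546 * (1 - 0.12)^3
= 14546 * 0.681472
= 9912.6917


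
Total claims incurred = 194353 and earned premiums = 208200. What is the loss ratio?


Loss ratio = claims / premiums
= 194353 / 208200
= 0.9335


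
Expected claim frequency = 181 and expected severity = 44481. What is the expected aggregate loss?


E[S] = E[N] * E[X]
= 181 * 44481
= 8.0511e+06


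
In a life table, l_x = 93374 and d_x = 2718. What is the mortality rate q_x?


q_x = d_x / l_x
= 2718 / 93374
= 0.0291


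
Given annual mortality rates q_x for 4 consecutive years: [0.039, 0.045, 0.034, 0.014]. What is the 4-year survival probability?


p_k = 1 - q_k for each year
Survival = product of (1 - q_k)
= 0.961 * 0.955 * 0.966 * 0.986
= 0.8741


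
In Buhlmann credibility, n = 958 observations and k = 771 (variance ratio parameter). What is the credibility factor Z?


Z = n / (n + k)
= 958 / (958 + 771)
= 958 / 1729
= 0.5541


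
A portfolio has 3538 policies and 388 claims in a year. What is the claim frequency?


frequency = claims / policies
= 388 / 3538
= 0.1097


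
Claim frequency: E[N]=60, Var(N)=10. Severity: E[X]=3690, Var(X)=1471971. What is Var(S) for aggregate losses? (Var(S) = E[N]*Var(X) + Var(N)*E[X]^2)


Var(S) = E[N]*Var(X) + Var(N)*E[X]^2
= 60*1471971 + 10*3690^2
= 88318260 + 136161000
= 2.2448e+08


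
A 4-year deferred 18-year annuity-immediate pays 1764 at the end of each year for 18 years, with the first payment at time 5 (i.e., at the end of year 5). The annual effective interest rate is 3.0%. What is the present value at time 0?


PV at time 4 of the 18-year annuity-immediate:
a_n = 1764 * (1-(1+0.03)^(-18))/0.03 = 24261.1971
Discount back 4 years to time 0:
PV = 24261.1971 * (1+0.03)^(-4)
= 24261.1971 * 0.888487
= 21555.7594


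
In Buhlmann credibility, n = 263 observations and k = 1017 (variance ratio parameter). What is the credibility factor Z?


Z = n / (n + k)
= 263 / (263 + 1017)
= 263 / 1280
= 0.2055


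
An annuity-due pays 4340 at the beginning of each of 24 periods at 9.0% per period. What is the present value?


PV_due = PMT * (1-(1+i)^(-n))/i * (1+i)
PV_immediate = 42126.6951
PV_due = 42126.6951 * 1.09
= 45918.0976


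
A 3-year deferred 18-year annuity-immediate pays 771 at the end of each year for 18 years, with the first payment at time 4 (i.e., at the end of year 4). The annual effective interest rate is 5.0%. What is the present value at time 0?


PV at time 3 of the 18-year annuity-immediate:
a_n = 771 * (1-(1+0.05)^(-18))/0.05 = 9012.6715
Discount back 3 years to time 0:
PV = 9012.6715 * (1+0.05)^(-3)
= 9012.6715 * 0.863838
= 7785.4845


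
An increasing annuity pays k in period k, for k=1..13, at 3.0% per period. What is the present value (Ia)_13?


(Ia)_n = sum_{k=1}^{n} k * v^k, v = 1/(1+i)
v = 0.970874
Sum computed term by term:
(Ia)_13 = 70.0546


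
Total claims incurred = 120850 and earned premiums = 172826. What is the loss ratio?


Loss ratio = claims / premiums
= 120850 / 172826
= 0.6993


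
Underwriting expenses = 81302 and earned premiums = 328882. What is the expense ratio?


Expense ratio = expenses / premiums
= 81302 / 328882
= 0.2472


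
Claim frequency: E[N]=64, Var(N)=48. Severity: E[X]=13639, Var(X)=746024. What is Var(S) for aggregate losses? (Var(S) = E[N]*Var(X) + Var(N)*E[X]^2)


Var(S) = E[N]*Var(X) + Var(N)*E[X]^2
= 64*746024 + 48*13639^2
= 47745536 + 8929071408
= 8.9768e+09


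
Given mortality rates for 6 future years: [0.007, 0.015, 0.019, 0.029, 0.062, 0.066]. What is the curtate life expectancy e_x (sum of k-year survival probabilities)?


e_x = sum_{k=1}^{n} k_p_x
k_p_x values:
  1_p_x = 0.993
  2_p_x = 0.978105
  3_p_x = 0.959521
  4_p_x = 0.931695
  5_p_x = 0.87393
  6_p_x = 0.81625
e_x = 5.5525


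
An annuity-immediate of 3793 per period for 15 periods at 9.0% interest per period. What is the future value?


FV = PMT * ((1+i)^n - 1) / i
= 3793 * ((1.09)^15 - 1) / 0.09
= 3793 * (3.642482 - 1) / 0.09
= 111365.9552


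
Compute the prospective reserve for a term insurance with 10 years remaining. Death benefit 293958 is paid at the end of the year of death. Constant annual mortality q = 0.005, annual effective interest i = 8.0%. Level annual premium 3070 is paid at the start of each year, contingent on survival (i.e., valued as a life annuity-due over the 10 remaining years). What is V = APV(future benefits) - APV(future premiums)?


v = 1/(1+i) = 0.925926
APV(future benefits) per unit = sum_{k=0}^{9} k_p_x * q * v^(k+1) = 0.032909
APV(future benefits) = 293958 * 0.032909 = 9673.8462
Life annuity-due factor ä_{x:10} = sum_{k=0}^{9} k_p_x * v^k = 7.108331
APV(future premiums) = 3070 * 7.108331 = 21822.5763
V = 9673.8462 - 21822.5763
= -12148.7301


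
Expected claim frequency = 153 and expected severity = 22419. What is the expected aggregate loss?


E[S] = E[N] * E[X]
= 153 * 22419
= 3.4301e+06


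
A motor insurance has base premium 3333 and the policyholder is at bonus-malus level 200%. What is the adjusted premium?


adjusted = base * BM_level / 100
= 3333 * 200 / 100
= 3333 * 2.0
= 6666.0


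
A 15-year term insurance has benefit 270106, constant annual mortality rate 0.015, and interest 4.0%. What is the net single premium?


NSP = benefit * sum_{k=0}^{n-1} k_p_x * q * v^(k+1)
With constant q=0.015, v=0.961538
Sum = 0.152009
NSP = 270106 * 0.152009
= 41058.6237


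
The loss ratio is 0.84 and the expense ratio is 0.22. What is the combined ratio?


Combined ratio = loss ratio + expense ratio
= 0.84 + 0.22
= 1.06


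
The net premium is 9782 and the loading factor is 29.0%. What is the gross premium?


Gross = net * (1 + loading)
= 9782 * (1 + 0.29)
= 9782 * 1.29
= 12618.78


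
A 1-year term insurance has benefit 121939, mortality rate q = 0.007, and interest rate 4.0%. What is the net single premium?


NSP = benefit * q * v
v = 1/(1+i) = 0.961538
NSP = 121939 * 0.007 * 0.961538
= 820.7433


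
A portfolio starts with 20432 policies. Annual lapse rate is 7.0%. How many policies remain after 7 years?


remaining = initial * (1 - lapse)^years
= 20432 * (1 - 0.07)^7
= 20432 * 0.601701
= 12293.9522


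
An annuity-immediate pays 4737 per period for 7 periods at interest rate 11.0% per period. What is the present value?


PV = PMT * (1 - (1+i)^(-n)) / i
= 4737 * (1 - (1+0.11)^(-7)) / 0.11
= 4737 * (1 - 0.481658) / 0.11
= 4737 * 4.712196
= 22321.6737


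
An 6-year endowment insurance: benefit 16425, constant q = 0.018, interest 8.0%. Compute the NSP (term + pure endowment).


Term component = 1312.018
Pure endowment = 6_p_x * v^6 * benefit = 0.896745 * 0.63017 * 16425 = 9281.7907
NSP = 10593.8088


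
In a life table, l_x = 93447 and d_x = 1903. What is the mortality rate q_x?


q_x = d_x / l_x
= 1903 / 93447
= 0.0204


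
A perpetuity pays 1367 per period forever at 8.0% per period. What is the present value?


PV = PMT / i
= 1367 / 0.08
= 17087.5


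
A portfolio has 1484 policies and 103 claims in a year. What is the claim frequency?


frequency = claims / policies
= 103 / 1484
= 0.0694


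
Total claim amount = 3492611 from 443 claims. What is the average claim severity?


severity = total / number
= 3492611 / 443
= 7883.9977


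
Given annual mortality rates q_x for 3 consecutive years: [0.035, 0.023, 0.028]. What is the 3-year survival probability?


p_k = 1 - q_k for each year
Survival = product of (1 - q_k)
= 0.965 * 0.977 * 0.972
= 0.9164


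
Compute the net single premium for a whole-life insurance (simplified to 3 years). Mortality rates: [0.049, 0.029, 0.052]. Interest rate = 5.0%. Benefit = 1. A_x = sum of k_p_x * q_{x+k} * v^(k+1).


v = 0.952381
Year 0: k_p_x=1.0, q=0.049, term=0.046667
Year 1: k_p_x=0.951, q=0.029, term=0.025015
Year 2: k_p_x=0.923421, q=0.052, term=0.04148
A_x = 0.1132


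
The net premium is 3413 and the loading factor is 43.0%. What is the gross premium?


Gross = net * (1 + loading)
= 3413 * (1 + 0.43)
= 3413 * 1.43
= 4880.59


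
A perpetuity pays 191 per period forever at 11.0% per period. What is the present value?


PV = PMT / i
= 191 / 0.11
= 1736.3636


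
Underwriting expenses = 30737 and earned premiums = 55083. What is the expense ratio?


Expense ratio = expenses / premiums
= 30737 / 55083
= 0.558


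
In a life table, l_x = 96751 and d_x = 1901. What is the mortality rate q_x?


q_x = d_x / l_x
= 1901 / 96751
= 0.0196


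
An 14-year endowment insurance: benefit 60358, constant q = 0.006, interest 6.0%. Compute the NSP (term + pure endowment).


Term component = 3256.2458
Pure endowment = 14_p_x * v^14 * benefit = 0.919199 * 0.442301 * 60358 = 24539.2965
NSP = 27795.5423


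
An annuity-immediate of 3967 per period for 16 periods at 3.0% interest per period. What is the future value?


FV = PMT * ((1+i)^n - 1) / i
= 3967 * ((1.03)^16 - 1) / 0.03
= 3967 * (1.604706 - 1) / 0.03
= 79962.3481


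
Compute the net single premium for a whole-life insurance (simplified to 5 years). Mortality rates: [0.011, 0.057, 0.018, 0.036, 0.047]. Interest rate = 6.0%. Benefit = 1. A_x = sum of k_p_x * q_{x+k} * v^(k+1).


v = 0.943396
Year 0: k_p_x=1.0, q=0.011, term=0.010377
Year 1: k_p_x=0.989, q=0.057, term=0.050172
Year 2: k_p_x=0.932627, q=0.018, term=0.014095
Year 3: k_p_x=0.91584, q=0.036, term=0.026116
Year 4: k_p_x=0.882869, q=0.047, term=0.031007
A_x = 0.1318


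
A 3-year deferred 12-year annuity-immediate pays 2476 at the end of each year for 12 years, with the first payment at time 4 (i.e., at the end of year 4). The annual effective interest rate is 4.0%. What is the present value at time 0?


PV at time 3 of the 12-year annuity-immediate:
a_n = 2476 * (1-(1+0.04)^(-12))/0.04 = 23237.4426
Discount back 3 years to time 0:
PV = 23237.4426 * (1+0.04)^(-3)
= 23237.4426 * 0.888996
= 20658.0019


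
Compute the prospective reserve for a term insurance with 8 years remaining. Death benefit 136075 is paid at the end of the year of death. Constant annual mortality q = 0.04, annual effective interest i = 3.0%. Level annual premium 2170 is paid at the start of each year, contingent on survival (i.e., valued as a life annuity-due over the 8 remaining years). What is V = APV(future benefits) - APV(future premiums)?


v = 1/(1+i) = 0.970874
APV(future benefits) per unit = sum_{k=0}^{7} k_p_x * q * v^(k+1) = 0.246016
APV(future benefits) = 136075 * 0.246016 = 33476.6587
Life annuity-due factor ä_{x:8} = sum_{k=0}^{7} k_p_x * v^k = 6.334918
APV(future premiums) = 2170 * 6.334918 = 13746.772
V = 33476.6587 - 13746.772
= 19729.8867


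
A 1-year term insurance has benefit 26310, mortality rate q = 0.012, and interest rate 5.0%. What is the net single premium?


NSP = benefit * q * v
v = 1/(1+i) = 0.952381
NSP = 26310 * 0.012 * 0.952381
= 300.6857


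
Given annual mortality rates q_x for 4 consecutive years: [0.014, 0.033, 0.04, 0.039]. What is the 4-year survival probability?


p_k = 1 - q_k for each year
Survival = product of (1 - q_k)
= 0.986 * 0.967 * 0.96 * 0.961
= 0.8796


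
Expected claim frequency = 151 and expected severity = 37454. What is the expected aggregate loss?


E[S] = E[N] * E[X]
= 151 * 37454
= 5.6556e+06


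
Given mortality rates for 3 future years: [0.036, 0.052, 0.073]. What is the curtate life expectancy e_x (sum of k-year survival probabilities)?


e_x = sum_{k=1}^{n} k_p_x
k_p_x values:
  1_p_x = 0.964
  2_p_x = 0.913872
  3_p_x = 0.847159
e_x = 2.725


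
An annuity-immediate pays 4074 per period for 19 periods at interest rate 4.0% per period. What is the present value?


PV = PMT * (1 - (1+i)^(-n)) / i
= 4074 * (1 - (1+0.04)^(-19)) / 0.04
= 4074 * (1 - 0.474642) / 0.04
= 4074 * 13.133939
= 53507.6691


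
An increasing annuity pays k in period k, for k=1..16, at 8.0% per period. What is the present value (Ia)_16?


(Ia)_n = sum_{k=1}^{n} k * v^k, v = 1/(1+i)
v = 0.925926
Sum computed term by term:
(Ia)_16 = 61.1154


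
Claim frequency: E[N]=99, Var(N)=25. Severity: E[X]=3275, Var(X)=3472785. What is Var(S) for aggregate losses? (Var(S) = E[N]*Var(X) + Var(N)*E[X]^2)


Var(S) = E[N]*Var(X) + Var(N)*E[X]^2
= 99*3472785 + 25*3275^2
= 343805715 + 268140625
= 6.1195e+08


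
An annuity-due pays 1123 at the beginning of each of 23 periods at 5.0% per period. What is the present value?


PV_due = PMT * (1-(1+i)^(-n))/i * (1+i)
PV_immediate = 15147.6685
PV_due = 15147.6685 * 1.05
= 15905.0519


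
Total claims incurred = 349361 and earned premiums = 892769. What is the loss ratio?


Loss ratio = claims / premiums
= 349361 / 892769
= 0.3913


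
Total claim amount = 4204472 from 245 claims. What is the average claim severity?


severity = total / number
= 4204472 / 245
= 17161.1102


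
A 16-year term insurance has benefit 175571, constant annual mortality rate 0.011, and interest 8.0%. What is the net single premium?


NSP = benefit * sum_{k=0}^{n-1} k_p_x * q * v^(k+1)
With constant q=0.011, v=0.925926
Sum = 0.091319
NSP = 175571 * 0.091319
= 16032.9005


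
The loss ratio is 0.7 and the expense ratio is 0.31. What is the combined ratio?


Combined ratio = loss ratio + expense ratio
= 0.7 + 0.31
= 1.01


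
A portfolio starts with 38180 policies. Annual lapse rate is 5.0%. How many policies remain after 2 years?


remaining = initial * (1 - lapse)^years
= 38180 * (1 - 0.05)^2
= 38180 * 0.9025
= 34457.45


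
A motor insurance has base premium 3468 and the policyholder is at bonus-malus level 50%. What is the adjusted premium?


adjusted = base * BM_level / 100
= 3468 * 50 / 100
= 3468 * 0.5
= 1734.0


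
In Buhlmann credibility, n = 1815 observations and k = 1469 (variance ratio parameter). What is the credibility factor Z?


Z = n / (n + k)
= 1815 / (1815 + 1469)
= 1815 / 3284
= 0.5527


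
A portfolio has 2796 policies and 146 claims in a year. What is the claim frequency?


frequency = claims / policies
= 146 / 2796
= 0.0522


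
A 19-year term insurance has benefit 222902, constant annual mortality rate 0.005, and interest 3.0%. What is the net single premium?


NSP = benefit * sum_{k=0}^{n-1} k_p_x * q * v^(k+1)
With constant q=0.005, v=0.970874
Sum = 0.068789
NSP = 222902 * 0.068789
= 15333.1384


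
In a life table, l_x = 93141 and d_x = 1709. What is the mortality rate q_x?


q_x = d_x / l_x
= 1709 / 93141
= 0.0183


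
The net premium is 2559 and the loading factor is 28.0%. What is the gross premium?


Gross = net * (1 + loading)
= 2559 * (1 + 0.28)
= 2559 * 1.28
= 3275.52


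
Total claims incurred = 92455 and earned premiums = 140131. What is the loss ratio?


Loss ratio = claims / premiums
= 92455 / 140131
= 0.6598


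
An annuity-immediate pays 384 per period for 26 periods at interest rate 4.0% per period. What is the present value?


PV = PMT * (1 - (1+i)^(-n)) / i
= 384 * (1 - (1+0.04)^(-26)) / 0.04
= 384 * (1 - 0.360689) / 0.04
= 384 * 15.982769
= 6137.3834


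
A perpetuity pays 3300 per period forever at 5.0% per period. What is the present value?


PV = PMT / i
= 3300 / 0.05
= 66000.0


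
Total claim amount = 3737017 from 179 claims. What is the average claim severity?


severity = total / number
= 3737017 / 179
= 20877.1899


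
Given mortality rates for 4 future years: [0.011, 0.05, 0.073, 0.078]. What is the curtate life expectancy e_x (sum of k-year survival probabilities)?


e_x = sum_{k=1}^{n} k_p_x
k_p_x values:
  1_p_x = 0.989
  2_p_x = 0.93955
  3_p_x = 0.870963
  4_p_x = 0.803028
e_x = 3.6025


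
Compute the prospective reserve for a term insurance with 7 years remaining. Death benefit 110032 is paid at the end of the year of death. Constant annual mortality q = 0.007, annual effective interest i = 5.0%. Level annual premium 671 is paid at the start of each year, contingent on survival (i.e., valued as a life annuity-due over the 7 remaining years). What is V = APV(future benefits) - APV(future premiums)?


v = 1/(1+i) = 0.952381
APV(future benefits) per unit = sum_{k=0}^{6} k_p_x * q * v^(k+1) = 0.039718
APV(future benefits) = 110032 * 0.039718 = 4370.2677
Life annuity-due factor ä_{x:7} = sum_{k=0}^{6} k_p_x * v^k = 5.957723
APV(future premiums) = 671 * 5.957723 = 3997.632
V = 4370.2677 - 3997.632
= 372.6357


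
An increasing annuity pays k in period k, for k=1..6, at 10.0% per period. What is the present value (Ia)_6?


(Ia)_n = sum_{k=1}^{n} k * v^k, v = 1/(1+i)
v = 0.909091
Sum computed term by term:
(Ia)_6 = 14.0394


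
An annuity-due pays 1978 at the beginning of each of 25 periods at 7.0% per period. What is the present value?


PV_due = PMT * (1-(1+i)^(-n))/i * (1+i)
PV_immediate = 23050.7875
PV_due = 23050.7875 * 1.07
= 24664.3427


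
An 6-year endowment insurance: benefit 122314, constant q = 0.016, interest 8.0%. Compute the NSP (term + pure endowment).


Term component = 8724.2053
Pure endowment = 6_p_x * v^6 * benefit = 0.907759 * 0.63017 * 122314 = 69968.768
NSP = 78692.9733


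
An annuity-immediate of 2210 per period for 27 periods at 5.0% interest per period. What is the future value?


FV = PMT * ((1+i)^n - 1) / i
= 2210 * ((1.05)^27 - 1) / 0.05
= 2210 * (3.733456 - 1) / 0.05
= 120818.7694


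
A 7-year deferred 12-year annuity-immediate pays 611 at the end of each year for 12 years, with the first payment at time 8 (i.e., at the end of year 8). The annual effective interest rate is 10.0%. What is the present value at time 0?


PV at time 7 of the 12-year annuity-immediate:
a_n = 611 * (1-(1+0.1)^(-12))/0.1 = 4163.1657
Discount back 7 years to time 0:
PV = 4163.1657 * (1+0.1)^(-7)
= 4163.1657 * 0.513158
= 2136.3623


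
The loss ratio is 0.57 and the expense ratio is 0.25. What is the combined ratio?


Combined ratio = loss ratio + expense ratio
= 0.57 + 0.25
= 0.82


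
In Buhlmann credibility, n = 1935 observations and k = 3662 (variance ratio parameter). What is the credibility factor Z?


Z = n / (n + k)
= 1935 / (1935 + 3662)
= 1935 / 5597
= 0.3457


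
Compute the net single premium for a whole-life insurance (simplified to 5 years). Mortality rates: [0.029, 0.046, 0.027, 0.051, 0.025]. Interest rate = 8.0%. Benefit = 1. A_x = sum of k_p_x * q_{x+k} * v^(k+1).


v = 0.925926
Year 0: k_p_x=1.0, q=0.029, term=0.026852
Year 1: k_p_x=0.971, q=0.046, term=0.038294
Year 2: k_p_x=0.926334, q=0.027, term=0.019855
Year 3: k_p_x=0.901323, q=0.051, term=0.033787
Year 4: k_p_x=0.855356, q=0.025, term=0.014554
A_x = 0.1333


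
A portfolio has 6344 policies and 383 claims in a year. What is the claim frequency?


frequency = claims / policies
= 383 / 6344
= 0.0604


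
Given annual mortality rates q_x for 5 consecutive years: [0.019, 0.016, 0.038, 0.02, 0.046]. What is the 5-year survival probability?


p_k = 1 - q_k for each year
Survival = product of (1 - q_k)
= 0.981 * 0.984 * 0.962 * 0.98 * 0.954
= 0.8682


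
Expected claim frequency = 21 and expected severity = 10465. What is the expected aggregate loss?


E[S] = E[N] * E[X]
= 21 * 10465
= 219765


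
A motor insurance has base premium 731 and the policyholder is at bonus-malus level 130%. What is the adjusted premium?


adjusted = base * BM_level / 100
= 731 * 130 / 100
= 731 * 1.3
= 950.3


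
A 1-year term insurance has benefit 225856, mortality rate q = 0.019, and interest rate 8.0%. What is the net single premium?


NSP = benefit * q * v
v = 1/(1+i) = 0.925926
NSP = 225856 * 0.019 * 0.925926
= 3973.3926


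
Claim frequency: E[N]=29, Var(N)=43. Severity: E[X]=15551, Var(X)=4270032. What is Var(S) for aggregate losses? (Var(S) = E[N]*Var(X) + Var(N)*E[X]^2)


Var(S) = E[N]*Var(X) + Var(N)*E[X]^2
= 29*4270032 + 43*15551^2
= 123830928 + 10398844843
= 1.0523e+10


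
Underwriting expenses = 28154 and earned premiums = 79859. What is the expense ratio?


Expense ratio = expenses / premiums
= 28154 / 79859
= 0.3525


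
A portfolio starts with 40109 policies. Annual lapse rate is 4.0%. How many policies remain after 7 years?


remaining = initial * (1 - lapse)^years
= 40109 * (1 - 0.04)^7
= 40109 * 0.751447
= 30139.8069


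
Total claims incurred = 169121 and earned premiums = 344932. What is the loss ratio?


Loss ratio = claims / premiums
= 169121 / 344932
= 0.4903


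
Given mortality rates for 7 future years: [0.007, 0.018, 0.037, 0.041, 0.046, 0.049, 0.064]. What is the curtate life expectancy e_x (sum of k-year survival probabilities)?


e_x = sum_{k=1}^{n} k_p_x
k_p_x values:
  1_p_x = 0.993
  2_p_x = 0.975126
  3_p_x = 0.939046
  4_p_x = 0.900545
  5_p_x = 0.85912
  6_p_x = 0.817023
  7_p_x = 0.764734
e_x = 6.2486


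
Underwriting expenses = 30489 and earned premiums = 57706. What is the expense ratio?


Expense ratio = expenses / premiums
= 30489 / 57706
= 0.5284


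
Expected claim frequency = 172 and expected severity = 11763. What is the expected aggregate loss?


E[S] = E[N] * E[X]
= 172 * 11763
= 2.0232e+06


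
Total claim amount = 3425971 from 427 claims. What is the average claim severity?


severity = total / number
= 3425971 / 427
= 8023.3513


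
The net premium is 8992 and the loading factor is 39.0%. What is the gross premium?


Gross = net * (1 + loading)
= 8992 * (1 + 0.39)
= 8992 * 1.39
= 12498.88


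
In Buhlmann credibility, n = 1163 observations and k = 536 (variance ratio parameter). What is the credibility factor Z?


Z = n / (n + k)
= 1163 / (1163 + 536)
= 1163 / 1699
= 0.6845


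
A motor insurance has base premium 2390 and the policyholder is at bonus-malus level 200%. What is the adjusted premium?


adjusted = base * BM_level / 100
= 2390 * 200 / 100
= 2390 * 2.0
= 4780.0


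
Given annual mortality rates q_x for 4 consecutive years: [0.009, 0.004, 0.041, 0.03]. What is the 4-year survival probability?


p_k = 1 - q_k for each year
Survival = product of (1 - q_k)
= 0.991 * 0.996 * 0.959 * 0.97
= 0.9182


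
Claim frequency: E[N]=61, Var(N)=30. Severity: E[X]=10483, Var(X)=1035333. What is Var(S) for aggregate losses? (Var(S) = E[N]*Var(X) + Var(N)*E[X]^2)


Var(S) = E[N]*Var(X) + Var(N)*E[X]^2
= 61*1035333 + 30*10483^2
= 63155313 + 3296798670
= 3.3600e+09


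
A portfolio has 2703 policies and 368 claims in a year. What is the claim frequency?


frequency = claims / policies
= 368 / 2703
= 0.1361


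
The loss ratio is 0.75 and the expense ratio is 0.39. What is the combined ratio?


Combined ratio = loss ratio + expense ratio
= 0.75 + 0.39
= 1.14


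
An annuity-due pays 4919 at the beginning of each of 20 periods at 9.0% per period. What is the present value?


PV_due = PMT * (1-(1+i)^(-n))/i * (1+i)
PV_immediate = 44903.3161
PV_due = 44903.3161 * 1.09
= 48944.6146


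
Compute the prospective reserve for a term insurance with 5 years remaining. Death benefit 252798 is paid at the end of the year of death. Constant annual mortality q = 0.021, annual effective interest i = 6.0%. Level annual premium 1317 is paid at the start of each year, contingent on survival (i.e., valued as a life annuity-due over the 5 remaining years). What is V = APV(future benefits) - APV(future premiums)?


v = 1/(1+i) = 0.943396
APV(future benefits) per unit = sum_{k=0}^{4} k_p_x * q * v^(k+1) = 0.085031
APV(future benefits) = 252798 * 0.085031 = 21495.6859
Life annuity-due factor ä_{x:5} = sum_{k=0}^{4} k_p_x * v^k = 4.292045
APV(future premiums) = 1317 * 4.292045 = 5652.623
V = 21495.6859 - 5652.623
= 15843.0629


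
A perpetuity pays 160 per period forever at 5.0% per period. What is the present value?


PV = PMT / i
= 160 / 0.05
= 3200.0


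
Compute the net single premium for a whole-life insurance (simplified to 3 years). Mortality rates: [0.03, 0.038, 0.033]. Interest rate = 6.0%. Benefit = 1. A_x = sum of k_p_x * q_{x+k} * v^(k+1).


v = 0.943396
Year 0: k_p_x=1.0, q=0.03, term=0.028302
Year 1: k_p_x=0.97, q=0.038, term=0.032805
Year 2: k_p_x=0.93314, q=0.033, term=0.025855
A_x = 0.087


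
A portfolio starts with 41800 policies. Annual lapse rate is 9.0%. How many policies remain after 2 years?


remaining = initial * (1 - lapse)^years
= 41800 * (1 - 0.09)^2
= 41800 * 0.8281
= 34614.58


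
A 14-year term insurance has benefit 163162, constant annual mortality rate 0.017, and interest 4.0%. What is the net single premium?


NSP = benefit * sum_{k=0}^{n-1} k_p_x * q * v^(k+1)
With constant q=0.017, v=0.961538
Sum = 0.162771
NSP = 163162 * 0.162771
= 26558.111


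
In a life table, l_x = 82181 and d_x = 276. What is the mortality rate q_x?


q_x = d_x / l_x
= 276 / 82181
= 0.0034


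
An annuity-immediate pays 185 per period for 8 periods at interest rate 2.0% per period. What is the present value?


PV = PMT * (1 - (1+i)^(-n)) / i
= 185 * (1 - (1+0.02)^(-8)) / 0.02
= 185 * (1 - 0.85349) / 0.02
= 185 * 7.325481
= 1355.2141


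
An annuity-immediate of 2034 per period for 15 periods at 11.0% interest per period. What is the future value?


FV = PMT * ((1+i)^n - 1) / i
= 2034 * ((1.11)^15 - 1) / 0.11
= 2034 * (4.784589 - 1) / 0.11
= 69980.5002


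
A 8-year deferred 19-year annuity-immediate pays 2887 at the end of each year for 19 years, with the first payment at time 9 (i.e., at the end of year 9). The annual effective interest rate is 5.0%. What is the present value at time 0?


PV at time 8 of the 19-year annuity-immediate:
a_n = 2887 * (1-(1+0.05)^(-19))/0.05 = 34890.3213
Discount back 8 years to time 0:
PV = 34890.3213 * (1+0.05)^(-8)
= 34890.3213 * 0.676839
= 23615.1428


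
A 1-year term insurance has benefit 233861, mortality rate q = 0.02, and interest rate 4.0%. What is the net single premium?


NSP = benefit * q * v
v = 1/(1+i) = 0.961538
NSP = 233861 * 0.02 * 0.961538
= 4497.3269


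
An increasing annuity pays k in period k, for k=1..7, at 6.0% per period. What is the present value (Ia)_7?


(Ia)_n = sum_{k=1}^{n} k * v^k, v = 1/(1+i)
v = 0.943396
Sum computed term by term:
(Ia)_7 = 21.0321


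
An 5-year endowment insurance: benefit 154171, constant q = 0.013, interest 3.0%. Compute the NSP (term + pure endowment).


Term component = 8950.1051
Pure endowment = 5_p_x * v^5 * benefit = 0.936668 * 0.862609 * 154171 = 124566.8061
NSP = 133516.9112


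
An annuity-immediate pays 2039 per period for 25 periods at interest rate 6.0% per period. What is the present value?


PV = PMT * (1 - (1+i)^(-n)) / i
= 2039 * (1 - (1+0.06)^(-25)) / 0.06
= 2039 * (1 - 0.232999) / 0.06
= 2039 * 12.783356
= 26065.2632


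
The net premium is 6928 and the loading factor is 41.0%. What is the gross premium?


Gross = net * (1 + loading)
= 6928 * (1 + 0.41)
= 6928 * 1.41
= 9768.48


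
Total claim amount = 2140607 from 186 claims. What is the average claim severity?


severity = total / number
= 2140607 / 186
= 11508.6398


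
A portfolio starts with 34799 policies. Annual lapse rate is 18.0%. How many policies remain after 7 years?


remaining = initial * (1 - lapse)^years
= 34799 * (1 - 0.18)^7
= 34799 * 0.249285
= 8674.8851


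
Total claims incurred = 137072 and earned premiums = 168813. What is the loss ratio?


Loss ratio = claims / premiums
= 137072 / 168813
= 0.812


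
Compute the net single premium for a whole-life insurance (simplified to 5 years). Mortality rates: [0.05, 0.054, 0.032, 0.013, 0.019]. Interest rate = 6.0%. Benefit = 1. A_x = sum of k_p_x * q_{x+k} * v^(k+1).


v = 0.943396
Year 0: k_p_x=1.0, q=0.05, term=0.04717
Year 1: k_p_x=0.95, q=0.054, term=0.045657
Year 2: k_p_x=0.8987, q=0.032, term=0.024146
Year 3: k_p_x=0.869942, q=0.013, term=0.008958
Year 4: k_p_x=0.858632, q=0.019, term=0.012191
A_x = 0.1381


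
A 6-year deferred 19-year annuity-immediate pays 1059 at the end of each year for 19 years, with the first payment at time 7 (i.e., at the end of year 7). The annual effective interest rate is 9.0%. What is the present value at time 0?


PV at time 6 of the 19-year annuity-immediate:
a_n = 1059 * (1-(1+0.09)^(-19))/0.09 = 9478.1716
Discount back 6 years to time 0:
PV = 9478.1716 * (1+0.09)^(-6)
= 9478.1716 * 0.596267
= 5651.524


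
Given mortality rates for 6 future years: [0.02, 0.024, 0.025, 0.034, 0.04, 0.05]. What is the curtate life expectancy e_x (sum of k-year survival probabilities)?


e_x = sum_{k=1}^{n} k_p_x
k_p_x values:
  1_p_x = 0.98
  2_p_x = 0.95648
  3_p_x = 0.932568
  4_p_x = 0.900861
  5_p_x = 0.864826
  6_p_x = 0.821585
e_x = 5.4563


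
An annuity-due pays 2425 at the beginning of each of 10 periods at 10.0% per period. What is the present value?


PV_due = PMT * (1-(1+i)^(-n))/i * (1+i)
PV_immediate = 14900.5752
PV_due = 14900.5752 * 1.1
= 16390.6328


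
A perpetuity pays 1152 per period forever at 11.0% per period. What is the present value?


PV = PMT / i
= 1152 / 0.11
= 10472.7273


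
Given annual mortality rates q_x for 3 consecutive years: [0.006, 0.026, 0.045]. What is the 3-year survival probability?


p_k = 1 - q_k for each year
Survival = product of (1 - q_k)
= 0.994 * 0.974 * 0.955
= 0.9246


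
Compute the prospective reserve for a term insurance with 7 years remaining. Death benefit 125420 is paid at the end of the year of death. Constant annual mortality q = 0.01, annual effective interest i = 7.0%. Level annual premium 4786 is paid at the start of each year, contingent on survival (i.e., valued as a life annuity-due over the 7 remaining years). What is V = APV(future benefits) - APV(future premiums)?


v = 1/(1+i) = 0.934579
APV(future benefits) per unit = sum_{k=0}^{6} k_p_x * q * v^(k+1) = 0.052445
APV(future benefits) = 125420 * 0.052445 = 6577.5977
Life annuity-due factor ä_{x:7} = sum_{k=0}^{6} k_p_x * v^k = 5.611569
APV(future premiums) = 4786 * 5.611569 = 26856.9682
V = 6577.5977 - 26856.9682
= -20279.3705


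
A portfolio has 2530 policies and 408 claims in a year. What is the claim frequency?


frequency = claims / policies
= 408 / 2530
= 0.1613


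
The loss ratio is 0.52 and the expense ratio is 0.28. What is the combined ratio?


Combined ratio = loss ratio + expense ratio
= 0.52 + 0.28
= 0.8


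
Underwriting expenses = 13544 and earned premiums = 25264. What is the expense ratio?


Expense ratio = expenses / premiums
= 13544 / 25264
= 0.5361


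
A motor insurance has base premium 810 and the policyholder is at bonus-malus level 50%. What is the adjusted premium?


adjusted = base * BM_level / 100
= 810 * 50 / 100
= 810 * 0.5
= 405.0


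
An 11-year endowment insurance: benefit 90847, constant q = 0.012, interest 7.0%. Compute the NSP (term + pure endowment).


Term component = 7763.9483
Pure endowment = 11_p_x * v^11 * benefit = 0.875642 * 0.475093 * 90847 = 37793.3532
NSP = 45557.3015


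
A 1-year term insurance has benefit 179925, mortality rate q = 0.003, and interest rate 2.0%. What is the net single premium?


NSP = benefit * q * v
v = 1/(1+i) = 0.980392
NSP = 179925 * 0.003 * 0.980392
= 529.1912


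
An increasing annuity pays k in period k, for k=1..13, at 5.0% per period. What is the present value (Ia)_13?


(Ia)_n = sum_{k=1}^{n} k * v^k, v = 1/(1+i)
v = 0.952381
Sum computed term by term:
(Ia)_13 = 59.3815


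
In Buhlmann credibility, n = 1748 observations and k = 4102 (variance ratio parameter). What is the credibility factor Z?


Z = n / (n + k)
= 1748 / (1748 + 4102)
= 1748 / 5850
= 0.2988


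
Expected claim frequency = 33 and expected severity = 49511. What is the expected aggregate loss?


E[S] = E[N] * E[X]
= 33 * 49511
= 1.6339e+06


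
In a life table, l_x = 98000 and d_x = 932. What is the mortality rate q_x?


q_x = d_x / l_x
= 932 / 98000
= 0.0095


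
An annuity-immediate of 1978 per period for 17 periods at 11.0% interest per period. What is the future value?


FV = PMT * ((1+i)^n - 1) / i
= 1978 * ((1.11)^17 - 1) / 0.11
= 1978 * (5.895093 - 1) / 0.11
= 88022.6671


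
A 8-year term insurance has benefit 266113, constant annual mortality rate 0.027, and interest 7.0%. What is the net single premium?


NSP = benefit * sum_{k=0}^{n-1} k_p_x * q * v^(k+1)
With constant q=0.027, v=0.934579
Sum = 0.148206
NSP = 266113 * 0.148206
= 39439.6502
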